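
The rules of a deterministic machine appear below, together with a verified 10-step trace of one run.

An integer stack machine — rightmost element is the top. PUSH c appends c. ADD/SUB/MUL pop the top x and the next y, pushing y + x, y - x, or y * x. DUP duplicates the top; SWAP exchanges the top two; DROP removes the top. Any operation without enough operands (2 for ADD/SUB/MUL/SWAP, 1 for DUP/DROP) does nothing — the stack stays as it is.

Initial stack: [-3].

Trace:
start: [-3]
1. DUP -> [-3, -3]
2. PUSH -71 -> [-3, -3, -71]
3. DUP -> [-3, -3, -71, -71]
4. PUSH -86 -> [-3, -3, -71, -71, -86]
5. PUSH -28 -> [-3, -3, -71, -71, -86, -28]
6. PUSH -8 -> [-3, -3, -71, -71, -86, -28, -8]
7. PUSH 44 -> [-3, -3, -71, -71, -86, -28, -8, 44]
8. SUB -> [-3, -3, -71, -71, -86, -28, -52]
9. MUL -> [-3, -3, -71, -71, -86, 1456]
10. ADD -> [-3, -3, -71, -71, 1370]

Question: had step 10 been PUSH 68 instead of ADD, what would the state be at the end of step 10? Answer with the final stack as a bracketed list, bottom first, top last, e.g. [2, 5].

(re-executing from step 10 with the substitution; state before step 10: [-3, -3, -71, -71, -86, 1456])
10. PUSH 68 -> [-3, -3, -71, -71, -86, 1456, 68]

[-3, -3, -71, -71, -86, 1456, 68]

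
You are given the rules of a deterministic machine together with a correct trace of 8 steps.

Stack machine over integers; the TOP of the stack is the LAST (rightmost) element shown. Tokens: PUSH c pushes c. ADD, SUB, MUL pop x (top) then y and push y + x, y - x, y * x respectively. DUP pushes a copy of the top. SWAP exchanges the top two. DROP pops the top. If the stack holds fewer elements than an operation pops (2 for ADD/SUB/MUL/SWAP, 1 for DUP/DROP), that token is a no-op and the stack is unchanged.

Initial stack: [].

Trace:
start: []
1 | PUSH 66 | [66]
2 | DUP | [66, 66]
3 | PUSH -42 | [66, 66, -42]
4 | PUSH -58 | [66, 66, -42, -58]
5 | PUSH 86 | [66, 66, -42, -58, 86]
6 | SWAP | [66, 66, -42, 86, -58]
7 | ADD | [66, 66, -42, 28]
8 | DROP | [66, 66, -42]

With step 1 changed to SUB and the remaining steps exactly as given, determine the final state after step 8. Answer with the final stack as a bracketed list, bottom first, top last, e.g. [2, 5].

[-42]

(re-executing from step 1 with the substitution; state before step 1: [])
1 | SUB | []
2 | DUP | []
3 | PUSH -42 | [-42]
4 | PUSH -58 | [-42, -58]
5 | PUSH 86 | [-42, -58, 86]
6 | SWAP | [-42, 86, -58]
7 | ADD | [-42, 28]
8 | DROP | [-42]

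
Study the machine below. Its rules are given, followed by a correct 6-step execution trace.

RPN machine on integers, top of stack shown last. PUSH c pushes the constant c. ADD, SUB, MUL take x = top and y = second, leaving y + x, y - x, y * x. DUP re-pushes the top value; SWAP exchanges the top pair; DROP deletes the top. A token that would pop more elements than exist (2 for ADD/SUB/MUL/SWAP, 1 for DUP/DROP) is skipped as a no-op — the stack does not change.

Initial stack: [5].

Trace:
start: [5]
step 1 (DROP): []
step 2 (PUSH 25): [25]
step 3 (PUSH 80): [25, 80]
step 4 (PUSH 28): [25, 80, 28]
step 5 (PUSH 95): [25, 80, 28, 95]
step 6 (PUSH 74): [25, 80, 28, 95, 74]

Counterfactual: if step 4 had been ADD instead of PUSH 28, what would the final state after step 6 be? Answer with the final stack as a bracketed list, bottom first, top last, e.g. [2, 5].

[105, 95, 74]

(re-executing from step 4 with the substitution; state before step 4: [25, 80])
step 4 (ADD): [105]
step 5 (PUSH 95): [105, 95]
step 6 (PUSH 74): [105, 95, 74]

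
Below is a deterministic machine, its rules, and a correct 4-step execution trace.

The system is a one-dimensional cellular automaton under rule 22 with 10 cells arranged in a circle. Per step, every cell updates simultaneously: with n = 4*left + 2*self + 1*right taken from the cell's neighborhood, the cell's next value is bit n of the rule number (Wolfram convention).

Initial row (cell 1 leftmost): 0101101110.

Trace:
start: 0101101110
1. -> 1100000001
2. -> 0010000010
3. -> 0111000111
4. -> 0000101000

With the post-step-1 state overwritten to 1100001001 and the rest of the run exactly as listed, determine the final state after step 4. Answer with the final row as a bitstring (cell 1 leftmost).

0000010011

state after step 1 := 1100001001
2. -> 0010011110
3. -> 0111100001
4. -> 0000010011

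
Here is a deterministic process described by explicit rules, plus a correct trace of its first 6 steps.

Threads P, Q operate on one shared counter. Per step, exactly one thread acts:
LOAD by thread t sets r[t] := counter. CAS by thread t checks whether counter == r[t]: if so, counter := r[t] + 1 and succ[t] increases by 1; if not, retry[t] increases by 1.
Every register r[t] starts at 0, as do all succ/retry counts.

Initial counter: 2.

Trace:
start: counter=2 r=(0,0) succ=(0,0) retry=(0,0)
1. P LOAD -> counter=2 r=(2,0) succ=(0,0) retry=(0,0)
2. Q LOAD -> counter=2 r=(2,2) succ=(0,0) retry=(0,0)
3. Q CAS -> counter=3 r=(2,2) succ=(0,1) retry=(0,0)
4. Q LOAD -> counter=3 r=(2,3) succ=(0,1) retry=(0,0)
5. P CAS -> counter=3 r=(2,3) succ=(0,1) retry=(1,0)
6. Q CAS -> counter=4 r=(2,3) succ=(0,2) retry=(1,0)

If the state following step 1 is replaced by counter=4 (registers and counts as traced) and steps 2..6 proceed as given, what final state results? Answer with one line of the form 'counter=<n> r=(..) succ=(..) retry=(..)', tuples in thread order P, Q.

state after step 1 := counter=4 r=(2,0) succ=(0,0) retry=(0,0)
2. Q LOAD -> counter=4 r=(2,4) succ=(0,0) retry=(0,0)
3. Q CAS -> counter=5 r=(2,4) succ=(0,1) retry=(0,0)
4. Q LOAD -> counter=5 r=(2,5) succ=(0,1) retry=(0,0)
5. P CAS -> counter=5 r=(2,5) succ=(0,1) retry=(1,0)
6. Q CAS -> counter=6 r=(2,5) succ=(0,2) retry=(1,0)

counter=6 r=(2,5) succ=(0,2) retry=(1,0)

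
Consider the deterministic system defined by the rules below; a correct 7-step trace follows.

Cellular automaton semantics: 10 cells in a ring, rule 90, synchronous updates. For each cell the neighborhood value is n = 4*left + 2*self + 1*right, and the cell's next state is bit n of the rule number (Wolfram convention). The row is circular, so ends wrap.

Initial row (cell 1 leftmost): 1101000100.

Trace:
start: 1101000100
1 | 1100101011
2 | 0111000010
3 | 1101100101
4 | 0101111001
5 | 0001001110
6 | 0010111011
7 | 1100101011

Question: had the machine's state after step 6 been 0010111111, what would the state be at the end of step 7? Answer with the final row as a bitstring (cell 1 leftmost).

1100100001

state after step 6 := 0010111111
7 | 1100100001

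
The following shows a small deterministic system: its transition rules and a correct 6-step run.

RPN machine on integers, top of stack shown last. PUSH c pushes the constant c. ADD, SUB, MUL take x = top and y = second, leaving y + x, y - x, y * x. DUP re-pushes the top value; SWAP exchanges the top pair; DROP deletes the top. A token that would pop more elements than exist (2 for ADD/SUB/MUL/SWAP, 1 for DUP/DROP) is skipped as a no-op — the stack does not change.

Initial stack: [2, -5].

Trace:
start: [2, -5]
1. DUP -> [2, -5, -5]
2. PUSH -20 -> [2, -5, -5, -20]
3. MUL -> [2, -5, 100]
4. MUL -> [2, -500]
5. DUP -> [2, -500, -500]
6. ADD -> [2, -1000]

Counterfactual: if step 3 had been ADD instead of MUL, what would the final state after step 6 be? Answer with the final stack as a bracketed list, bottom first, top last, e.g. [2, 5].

[2, 250]

(re-executing from step 3 with the substitution; state before step 3: [2, -5, -5, -20])
3. ADD -> [2, -5, -25]
4. MUL -> [2, 125]
5. DUP -> [2, 125, 125]
6. ADD -> [2, 250]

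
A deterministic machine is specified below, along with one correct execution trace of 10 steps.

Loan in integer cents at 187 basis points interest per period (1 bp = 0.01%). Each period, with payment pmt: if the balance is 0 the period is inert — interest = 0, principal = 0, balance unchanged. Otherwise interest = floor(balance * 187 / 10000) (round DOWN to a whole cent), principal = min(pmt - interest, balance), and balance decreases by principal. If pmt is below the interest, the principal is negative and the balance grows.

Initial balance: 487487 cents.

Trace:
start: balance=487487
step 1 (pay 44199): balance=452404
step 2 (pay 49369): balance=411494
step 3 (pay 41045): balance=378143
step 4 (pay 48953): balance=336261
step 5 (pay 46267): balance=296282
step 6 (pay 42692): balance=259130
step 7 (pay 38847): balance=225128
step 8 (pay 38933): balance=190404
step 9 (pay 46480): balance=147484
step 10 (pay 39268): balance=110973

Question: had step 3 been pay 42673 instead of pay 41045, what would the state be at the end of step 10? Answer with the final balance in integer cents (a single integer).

109120

(re-executing from step 3 with the substitution; state before step 3: balance=411494)
step 3 (pay 42673): balance=376515
step 4 (pay 48953): balance=334602
step 5 (pay 46267): balance=294592
step 6 (pay 42692): balance=257408
step 7 (pay 38847): balance=223374
step 8 (pay 38933): balance=188618
step 9 (pay 46480): balance=145665
step 10 (pay 39268): balance=109120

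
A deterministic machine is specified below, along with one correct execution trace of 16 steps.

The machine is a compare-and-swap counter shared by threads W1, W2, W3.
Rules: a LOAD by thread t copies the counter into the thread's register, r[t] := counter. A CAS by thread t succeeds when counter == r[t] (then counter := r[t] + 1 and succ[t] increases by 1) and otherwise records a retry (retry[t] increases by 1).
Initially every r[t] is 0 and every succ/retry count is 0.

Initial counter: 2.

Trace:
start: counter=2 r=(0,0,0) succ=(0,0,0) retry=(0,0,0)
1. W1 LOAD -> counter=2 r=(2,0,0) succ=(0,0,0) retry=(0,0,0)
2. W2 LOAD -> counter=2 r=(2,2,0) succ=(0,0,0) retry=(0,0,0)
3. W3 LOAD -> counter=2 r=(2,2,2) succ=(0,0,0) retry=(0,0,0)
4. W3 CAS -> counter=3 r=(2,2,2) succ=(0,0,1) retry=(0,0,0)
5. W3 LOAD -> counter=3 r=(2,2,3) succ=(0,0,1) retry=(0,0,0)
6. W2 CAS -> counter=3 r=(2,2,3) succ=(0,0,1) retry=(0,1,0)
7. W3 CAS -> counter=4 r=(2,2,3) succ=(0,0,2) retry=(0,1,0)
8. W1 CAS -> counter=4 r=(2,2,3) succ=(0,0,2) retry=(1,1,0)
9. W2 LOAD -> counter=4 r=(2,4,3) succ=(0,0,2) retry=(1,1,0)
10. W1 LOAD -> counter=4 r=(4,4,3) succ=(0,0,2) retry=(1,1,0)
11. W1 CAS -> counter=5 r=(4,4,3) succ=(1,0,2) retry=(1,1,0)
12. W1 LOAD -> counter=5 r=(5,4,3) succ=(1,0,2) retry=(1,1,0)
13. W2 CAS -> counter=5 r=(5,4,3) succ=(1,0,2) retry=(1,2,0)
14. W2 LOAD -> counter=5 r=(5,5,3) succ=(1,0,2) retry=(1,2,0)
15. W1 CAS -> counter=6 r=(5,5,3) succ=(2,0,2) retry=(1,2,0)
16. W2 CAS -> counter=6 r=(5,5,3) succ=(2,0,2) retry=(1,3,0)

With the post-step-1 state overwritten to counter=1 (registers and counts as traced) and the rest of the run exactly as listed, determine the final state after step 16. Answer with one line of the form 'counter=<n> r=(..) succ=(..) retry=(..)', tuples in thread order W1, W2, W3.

state after step 1 := counter=1 r=(2,0,0) succ=(0,0,0) retry=(0,0,0)
2. W2 LOAD -> counter=1 r=(2,1,0) succ=(0,0,0) retry=(0,0,0)
3. W3 LOAD -> counter=1 r=(2,1,1) succ=(0,0,0) retry=(0,0,0)
4. W3 CAS -> counter=2 r=(2,1,1) succ=(0,0,1) retry=(0,0,0)
5. W3 LOAD -> counter=2 r=(2,1,2) succ=(0,0,1) retry=(0,0,0)
6. W2 CAS -> counter=2 r=(2,1,2) succ=(0,0,1) retry=(0,1,0)
7. W3 CAS -> counter=3 r=(2,1,2) succ=(0,0,2) retry=(0,1,0)
8. W1 CAS -> counter=3 r=(2,1,2) succ=(0,0,2) retry=(1,1,0)
9. W2 LOAD -> counter=3 r=(2,3,2) succ=(0,0,2) retry=(1,1,0)
10. W1 LOAD -> counter=3 r=(3,3,2) succ=(0,0,2) retry=(1,1,0)
11. W1 CAS -> counter=4 r=(3,3,2) succ=(1,0,2) retry=(1,1,0)
12. W1 LOAD -> counter=4 r=(4,3,2) succ=(1,0,2) retry=(1,1,0)
13. W2 CAS -> counter=4 r=(4,3,2) succ=(1,0,2) retry=(1,2,0)
14. W2 LOAD -> counter=4 r=(4,4,2) succ=(1,0,2) retry=(1,2,0)
15. W1 CAS -> counter=5 r=(4,4,2) succ=(2,0,2) retry=(1,2,0)
16. W2 CAS -> counter=5 r=(4,4,2) succ=(2,0,2) retry=(1,3,0)

counter=5 r=(4,4,2) succ=(2,0,2) retry=(1,3,0)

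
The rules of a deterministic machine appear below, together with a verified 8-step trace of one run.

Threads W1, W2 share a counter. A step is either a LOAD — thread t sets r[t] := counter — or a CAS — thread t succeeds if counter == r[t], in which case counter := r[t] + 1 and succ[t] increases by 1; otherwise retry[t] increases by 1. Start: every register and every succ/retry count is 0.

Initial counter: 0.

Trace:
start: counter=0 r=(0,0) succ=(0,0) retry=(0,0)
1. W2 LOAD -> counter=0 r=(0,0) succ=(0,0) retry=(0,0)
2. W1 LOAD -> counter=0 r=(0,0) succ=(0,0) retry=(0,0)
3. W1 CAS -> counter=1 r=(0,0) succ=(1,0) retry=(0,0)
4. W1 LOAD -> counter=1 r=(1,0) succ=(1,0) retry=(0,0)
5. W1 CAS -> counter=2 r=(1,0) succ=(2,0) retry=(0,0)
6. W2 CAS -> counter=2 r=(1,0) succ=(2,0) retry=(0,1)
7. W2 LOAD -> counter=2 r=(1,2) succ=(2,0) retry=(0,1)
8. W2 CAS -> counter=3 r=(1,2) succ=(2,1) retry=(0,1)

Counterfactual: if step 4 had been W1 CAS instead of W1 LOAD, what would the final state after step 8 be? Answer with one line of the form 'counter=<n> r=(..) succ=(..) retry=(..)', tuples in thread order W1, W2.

(re-executing from step 4 with the substitution; state before step 4: counter=1 r=(0,0) succ=(1,0) retry=(0,0))
4. W1 CAS -> counter=1 r=(0,0) succ=(1,0) retry=(1,0)
5. W1 CAS -> counter=1 r=(0,0) succ=(1,0) retry=(2,0)
6. W2 CAS -> counter=1 r=(0,0) succ=(1,0) retry=(2,1)
7. W2 LOAD -> counter=1 r=(0,1) succ=(1,0) retry=(2,1)
8. W2 CAS -> counter=2 r=(0,1) succ=(1,1) retry=(2,1)

counter=2 r=(0,1) succ=(1,1) retry=(2,1)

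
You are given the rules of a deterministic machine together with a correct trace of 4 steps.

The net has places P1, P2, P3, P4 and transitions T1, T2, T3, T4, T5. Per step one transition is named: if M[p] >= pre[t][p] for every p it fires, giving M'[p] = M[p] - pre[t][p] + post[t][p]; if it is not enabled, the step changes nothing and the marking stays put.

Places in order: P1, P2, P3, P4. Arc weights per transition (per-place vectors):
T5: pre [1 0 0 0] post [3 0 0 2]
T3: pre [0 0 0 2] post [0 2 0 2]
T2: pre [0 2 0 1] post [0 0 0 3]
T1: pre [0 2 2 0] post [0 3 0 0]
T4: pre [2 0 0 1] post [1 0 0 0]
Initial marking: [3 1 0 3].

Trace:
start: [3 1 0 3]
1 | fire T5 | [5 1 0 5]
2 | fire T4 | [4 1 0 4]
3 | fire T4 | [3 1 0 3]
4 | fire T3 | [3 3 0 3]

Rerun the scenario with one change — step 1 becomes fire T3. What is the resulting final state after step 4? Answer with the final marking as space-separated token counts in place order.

(re-executing from step 1 with the substitution; state before step 1: [3 1 0 3])
1 | fire T3 | [3 3 0 3]
2 | fire T4 | [2 3 0 2]
3 | fire T4 | [1 3 0 1]
4 | fire T3 | [1 3 0 1]

1 3 0 1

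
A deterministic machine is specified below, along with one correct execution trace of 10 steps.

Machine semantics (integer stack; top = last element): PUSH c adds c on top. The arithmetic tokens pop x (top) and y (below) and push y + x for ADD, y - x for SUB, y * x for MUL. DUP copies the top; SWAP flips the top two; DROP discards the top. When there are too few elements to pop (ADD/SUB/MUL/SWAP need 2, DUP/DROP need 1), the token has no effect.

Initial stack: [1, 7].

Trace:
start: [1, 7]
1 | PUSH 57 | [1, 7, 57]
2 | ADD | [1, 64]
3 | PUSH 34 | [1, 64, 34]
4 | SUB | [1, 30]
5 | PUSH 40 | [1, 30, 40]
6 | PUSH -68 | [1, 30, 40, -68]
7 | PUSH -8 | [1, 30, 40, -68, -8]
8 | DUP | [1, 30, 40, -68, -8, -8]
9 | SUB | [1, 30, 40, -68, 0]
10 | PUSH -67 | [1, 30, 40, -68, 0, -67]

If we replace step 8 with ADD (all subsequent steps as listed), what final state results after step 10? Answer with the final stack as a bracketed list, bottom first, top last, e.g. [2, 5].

[1, 30, 116, -67]

(re-executing from step 8 with the substitution; state before step 8: [1, 30, 40, -68, -8])
8 | ADD | [1, 30, 40, -76]
9 | SUB | [1, 30, 116]
10 | PUSH -67 | [1, 30, 116, -67]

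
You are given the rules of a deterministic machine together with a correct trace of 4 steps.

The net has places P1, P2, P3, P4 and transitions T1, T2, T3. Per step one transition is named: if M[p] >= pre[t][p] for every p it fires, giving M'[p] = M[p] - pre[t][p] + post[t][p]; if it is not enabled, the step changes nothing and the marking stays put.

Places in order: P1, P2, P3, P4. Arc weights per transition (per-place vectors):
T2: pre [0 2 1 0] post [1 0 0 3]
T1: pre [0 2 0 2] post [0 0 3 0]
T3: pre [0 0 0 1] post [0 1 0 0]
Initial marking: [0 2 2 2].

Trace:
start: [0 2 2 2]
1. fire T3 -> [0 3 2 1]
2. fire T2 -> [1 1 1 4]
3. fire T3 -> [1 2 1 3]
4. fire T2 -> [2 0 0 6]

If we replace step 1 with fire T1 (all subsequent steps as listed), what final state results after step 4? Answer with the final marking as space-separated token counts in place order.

0 0 5 0

(re-executing from step 1 with the substitution; state before step 1: [0 2 2 2])
1. fire T1 -> [0 0 5 0]
2. fire T2 -> [0 0 5 0]
3. fire T3 -> [0 0 5 0]
4. fire T2 -> [0 0 5 0]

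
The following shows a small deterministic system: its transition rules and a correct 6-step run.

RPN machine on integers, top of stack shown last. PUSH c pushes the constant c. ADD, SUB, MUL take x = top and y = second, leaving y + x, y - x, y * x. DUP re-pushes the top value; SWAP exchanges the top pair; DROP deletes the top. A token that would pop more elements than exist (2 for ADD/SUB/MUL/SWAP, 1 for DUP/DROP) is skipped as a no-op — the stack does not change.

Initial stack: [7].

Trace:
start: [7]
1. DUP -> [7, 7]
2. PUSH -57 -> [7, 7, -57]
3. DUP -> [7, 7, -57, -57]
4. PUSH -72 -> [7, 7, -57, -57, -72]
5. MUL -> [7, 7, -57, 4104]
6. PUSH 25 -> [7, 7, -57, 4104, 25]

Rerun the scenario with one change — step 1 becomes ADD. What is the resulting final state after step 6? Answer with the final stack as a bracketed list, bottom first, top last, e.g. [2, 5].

(re-executing from step 1 with the substitution; state before step 1: [7])
1. ADD -> [7]
2. PUSH -57 -> [7, -57]
3. DUP -> [7, -57, -57]
4. PUSH -72 -> [7, -57, -57, -72]
5. MUL -> [7, -57, 4104]
6. PUSH 25 -> [7, -57, 4104, 25]

[7, -57, 4104, 25]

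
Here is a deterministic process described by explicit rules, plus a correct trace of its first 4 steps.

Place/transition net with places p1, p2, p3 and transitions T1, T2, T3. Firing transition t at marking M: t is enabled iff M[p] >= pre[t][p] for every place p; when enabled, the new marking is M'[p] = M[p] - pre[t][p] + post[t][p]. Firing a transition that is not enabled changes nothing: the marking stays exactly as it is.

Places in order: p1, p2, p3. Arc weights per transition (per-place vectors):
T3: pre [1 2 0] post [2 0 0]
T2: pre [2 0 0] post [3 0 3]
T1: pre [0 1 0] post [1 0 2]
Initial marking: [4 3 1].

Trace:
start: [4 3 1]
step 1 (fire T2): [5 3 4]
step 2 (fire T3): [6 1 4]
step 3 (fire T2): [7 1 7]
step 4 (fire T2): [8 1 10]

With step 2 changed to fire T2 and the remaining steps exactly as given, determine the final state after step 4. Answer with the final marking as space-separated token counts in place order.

8 3 13

(re-executing from step 2 with the substitution; state before step 2: [5 3 4])
step 2 (fire T2): [6 3 7]
step 3 (fire T2): [7 3 10]
step 4 (fire T2): [8 3 13]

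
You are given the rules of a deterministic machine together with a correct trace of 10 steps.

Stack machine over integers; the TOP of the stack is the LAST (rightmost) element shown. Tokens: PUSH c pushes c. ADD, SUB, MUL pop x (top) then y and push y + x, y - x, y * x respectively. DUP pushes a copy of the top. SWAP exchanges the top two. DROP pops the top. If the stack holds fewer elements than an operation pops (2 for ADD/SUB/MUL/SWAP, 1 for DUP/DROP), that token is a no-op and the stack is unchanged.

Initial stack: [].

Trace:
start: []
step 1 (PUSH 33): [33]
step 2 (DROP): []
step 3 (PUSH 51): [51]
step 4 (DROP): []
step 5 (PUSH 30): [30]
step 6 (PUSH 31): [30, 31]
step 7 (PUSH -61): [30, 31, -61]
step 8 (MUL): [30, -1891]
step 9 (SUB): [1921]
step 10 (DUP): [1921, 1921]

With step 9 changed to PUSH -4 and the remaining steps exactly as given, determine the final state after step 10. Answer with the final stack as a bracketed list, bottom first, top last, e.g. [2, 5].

[30, -1891, -4, -4]

(re-executing from step 9 with the substitution; state before step 9: [30, -1891])
step 9 (PUSH -4): [30, -1891, -4]
step 10 (DUP): [30, -1891, -4, -4]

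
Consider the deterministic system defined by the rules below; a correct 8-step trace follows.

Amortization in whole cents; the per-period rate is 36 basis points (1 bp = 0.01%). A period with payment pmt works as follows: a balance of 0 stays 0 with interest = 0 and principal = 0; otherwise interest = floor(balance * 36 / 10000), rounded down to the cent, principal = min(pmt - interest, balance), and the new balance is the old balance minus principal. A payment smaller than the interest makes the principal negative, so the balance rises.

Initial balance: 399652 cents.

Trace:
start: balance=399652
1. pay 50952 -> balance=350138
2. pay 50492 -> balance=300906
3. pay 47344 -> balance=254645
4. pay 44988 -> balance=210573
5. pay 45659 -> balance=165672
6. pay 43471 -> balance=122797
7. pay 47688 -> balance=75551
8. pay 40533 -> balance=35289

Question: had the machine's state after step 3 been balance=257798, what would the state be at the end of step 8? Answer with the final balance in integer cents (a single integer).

38499

state after step 3 := balance=257798
4. pay 44988 -> balance=213738
5. pay 45659 -> balance=168848
6. pay 43471 -> balance=125984
7. pay 47688 -> balance=78749
8. pay 40533 -> balance=38499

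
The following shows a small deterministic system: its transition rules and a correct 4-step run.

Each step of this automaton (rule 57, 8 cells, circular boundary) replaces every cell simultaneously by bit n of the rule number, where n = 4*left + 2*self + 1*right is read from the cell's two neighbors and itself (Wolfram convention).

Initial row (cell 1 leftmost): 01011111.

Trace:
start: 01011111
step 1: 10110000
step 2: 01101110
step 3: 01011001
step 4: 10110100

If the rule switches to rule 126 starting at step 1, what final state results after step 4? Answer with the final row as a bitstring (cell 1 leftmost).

11100000

(re-executing steps 1..4 under rule 126; state before step 1: 01011111)
step 1: 11110001
step 2: 00011011
step 3: 10111111
step 4: 11100000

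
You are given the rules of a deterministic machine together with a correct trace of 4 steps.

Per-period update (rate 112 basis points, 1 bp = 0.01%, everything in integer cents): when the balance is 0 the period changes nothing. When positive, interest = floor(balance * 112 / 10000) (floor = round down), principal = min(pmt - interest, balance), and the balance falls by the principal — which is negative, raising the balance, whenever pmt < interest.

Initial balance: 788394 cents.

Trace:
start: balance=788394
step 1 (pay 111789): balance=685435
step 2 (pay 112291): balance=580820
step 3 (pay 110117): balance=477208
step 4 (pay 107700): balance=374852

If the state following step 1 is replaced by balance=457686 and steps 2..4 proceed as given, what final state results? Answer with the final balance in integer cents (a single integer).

state after step 1 := balance=457686
step 2 (pay 112291): balance=350521
step 3 (pay 110117): balance=244329
step 4 (pay 107700): balance=139365

139365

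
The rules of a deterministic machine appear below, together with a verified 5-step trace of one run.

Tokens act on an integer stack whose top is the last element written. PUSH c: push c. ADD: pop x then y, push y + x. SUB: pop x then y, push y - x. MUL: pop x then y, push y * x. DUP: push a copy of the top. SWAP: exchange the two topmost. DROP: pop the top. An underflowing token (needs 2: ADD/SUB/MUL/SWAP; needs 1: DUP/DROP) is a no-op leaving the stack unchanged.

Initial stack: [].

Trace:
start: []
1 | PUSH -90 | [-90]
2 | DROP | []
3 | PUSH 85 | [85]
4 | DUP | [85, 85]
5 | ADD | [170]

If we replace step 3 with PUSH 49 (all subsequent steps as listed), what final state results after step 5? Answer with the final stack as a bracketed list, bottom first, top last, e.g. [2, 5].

(re-executing from step 3 with the substitution; state before step 3: [])
3 | PUSH 49 | [49]
4 | DUP | [49, 49]
5 | ADD | [98]

[98]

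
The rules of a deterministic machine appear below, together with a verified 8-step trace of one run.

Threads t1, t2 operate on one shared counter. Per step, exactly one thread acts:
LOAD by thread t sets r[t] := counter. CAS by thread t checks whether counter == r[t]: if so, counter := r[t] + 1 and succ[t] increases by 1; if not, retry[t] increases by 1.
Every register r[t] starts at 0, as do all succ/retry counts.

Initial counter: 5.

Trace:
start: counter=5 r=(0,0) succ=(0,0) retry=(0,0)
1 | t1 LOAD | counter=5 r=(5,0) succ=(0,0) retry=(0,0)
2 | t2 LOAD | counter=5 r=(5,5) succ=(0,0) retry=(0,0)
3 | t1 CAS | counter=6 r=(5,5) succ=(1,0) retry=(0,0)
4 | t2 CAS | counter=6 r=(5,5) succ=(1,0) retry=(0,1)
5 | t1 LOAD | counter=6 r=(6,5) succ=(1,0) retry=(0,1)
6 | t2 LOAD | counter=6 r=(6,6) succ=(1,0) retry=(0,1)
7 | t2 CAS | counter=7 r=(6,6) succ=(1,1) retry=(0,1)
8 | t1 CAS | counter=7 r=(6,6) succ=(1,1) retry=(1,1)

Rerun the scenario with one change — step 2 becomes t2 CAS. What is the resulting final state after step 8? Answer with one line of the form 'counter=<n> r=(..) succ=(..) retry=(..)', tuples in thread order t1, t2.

(re-executing from step 2 with the substitution; state before step 2: counter=5 r=(5,0) succ=(0,0) retry=(0,0))
2 | t2 CAS | counter=5 r=(5,0) succ=(0,0) retry=(0,1)
3 | t1 CAS | counter=6 r=(5,0) succ=(1,0) retry=(0,1)
4 | t2 CAS | counter=6 r=(5,0) succ=(1,0) retry=(0,2)
5 | t1 LOAD | counter=6 r=(6,0) succ=(1,0) retry=(0,2)
6 | t2 LOAD | counter=6 r=(6,6) succ=(1,0) retry=(0,2)
7 | t2 CAS | counter=7 r=(6,6) succ=(1,1) retry=(0,2)
8 | t1 CAS | counter=7 r=(6,6) succ=(1,1) retry=(1,2)

counter=7 r=(6,6) succ=(1,1) retry=(1,2)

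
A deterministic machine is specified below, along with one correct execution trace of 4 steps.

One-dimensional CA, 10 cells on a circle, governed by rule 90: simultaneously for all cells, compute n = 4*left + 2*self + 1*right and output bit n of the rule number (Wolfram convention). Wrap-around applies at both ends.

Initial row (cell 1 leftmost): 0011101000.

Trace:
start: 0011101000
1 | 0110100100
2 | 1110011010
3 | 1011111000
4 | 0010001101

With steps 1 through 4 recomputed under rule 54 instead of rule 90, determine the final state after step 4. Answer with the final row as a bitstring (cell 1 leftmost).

1010001000

(re-executing steps 1..4 under rule 54; state before step 1: 0011101000)
1 | 0100011100
2 | 1110100010
3 | 0001110111
4 | 1010001000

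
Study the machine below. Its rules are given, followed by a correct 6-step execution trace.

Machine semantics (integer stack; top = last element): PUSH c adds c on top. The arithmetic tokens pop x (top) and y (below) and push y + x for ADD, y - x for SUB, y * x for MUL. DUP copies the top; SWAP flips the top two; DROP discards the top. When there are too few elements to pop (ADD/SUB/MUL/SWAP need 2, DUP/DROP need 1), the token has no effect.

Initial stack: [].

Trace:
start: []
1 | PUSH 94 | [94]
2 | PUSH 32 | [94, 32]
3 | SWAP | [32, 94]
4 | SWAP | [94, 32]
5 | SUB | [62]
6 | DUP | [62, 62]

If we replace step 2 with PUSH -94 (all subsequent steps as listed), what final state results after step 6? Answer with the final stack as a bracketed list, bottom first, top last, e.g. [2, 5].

(re-executing from step 2 with the substitution; state before step 2: [94])
2 | PUSH -94 | [94, -94]
3 | SWAP | [-94, 94]
4 | SWAP | [94, -94]
5 | SUB | [188]
6 | DUP | [188, 188]

[188, 188]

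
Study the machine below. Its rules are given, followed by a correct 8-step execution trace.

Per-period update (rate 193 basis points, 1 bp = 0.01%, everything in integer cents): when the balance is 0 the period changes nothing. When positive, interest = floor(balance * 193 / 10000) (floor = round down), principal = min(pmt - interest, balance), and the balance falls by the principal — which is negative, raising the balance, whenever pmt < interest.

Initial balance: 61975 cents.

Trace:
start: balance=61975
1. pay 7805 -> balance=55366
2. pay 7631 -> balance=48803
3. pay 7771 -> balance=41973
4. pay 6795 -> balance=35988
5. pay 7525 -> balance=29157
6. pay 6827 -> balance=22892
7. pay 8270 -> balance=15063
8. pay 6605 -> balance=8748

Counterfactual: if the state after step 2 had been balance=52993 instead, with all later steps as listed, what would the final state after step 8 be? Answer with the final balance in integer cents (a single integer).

13448

state after step 2 := balance=52993
3. pay 7771 -> balance=46244
4. pay 6795 -> balance=40341
5. pay 7525 -> balance=33594
6. pay 6827 -> balance=27415
7. pay 8270 -> balance=19674
8. pay 6605 -> balance=13448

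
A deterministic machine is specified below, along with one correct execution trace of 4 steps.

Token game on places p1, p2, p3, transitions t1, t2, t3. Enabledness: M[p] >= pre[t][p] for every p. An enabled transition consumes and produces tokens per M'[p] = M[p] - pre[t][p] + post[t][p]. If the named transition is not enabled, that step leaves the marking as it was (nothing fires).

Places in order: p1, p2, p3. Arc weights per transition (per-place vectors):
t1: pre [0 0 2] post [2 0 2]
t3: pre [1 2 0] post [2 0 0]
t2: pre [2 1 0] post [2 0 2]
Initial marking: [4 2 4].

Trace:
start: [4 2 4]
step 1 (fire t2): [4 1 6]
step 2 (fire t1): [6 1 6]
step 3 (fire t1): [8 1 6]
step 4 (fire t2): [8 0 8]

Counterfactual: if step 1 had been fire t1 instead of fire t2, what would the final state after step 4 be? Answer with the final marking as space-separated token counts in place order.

10 1 6

(re-executing from step 1 with the substitution; state before step 1: [4 2 4])
step 1 (fire t1): [6 2 4]
step 2 (fire t1): [8 2 4]
step 3 (fire t1): [10 2 4]
step 4 (fire t2): [10 1 6]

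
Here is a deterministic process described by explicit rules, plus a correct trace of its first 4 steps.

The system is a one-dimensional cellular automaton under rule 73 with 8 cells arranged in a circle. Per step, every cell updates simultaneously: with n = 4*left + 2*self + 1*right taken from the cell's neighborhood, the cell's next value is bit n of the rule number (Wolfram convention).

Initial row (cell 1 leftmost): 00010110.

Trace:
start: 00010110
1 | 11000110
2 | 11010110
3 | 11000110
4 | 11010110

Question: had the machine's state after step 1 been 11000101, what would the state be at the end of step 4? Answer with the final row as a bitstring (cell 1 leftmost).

11110001

state after step 1 := 11000101
2 | 01010001
3 | 00000100
4 | 11110001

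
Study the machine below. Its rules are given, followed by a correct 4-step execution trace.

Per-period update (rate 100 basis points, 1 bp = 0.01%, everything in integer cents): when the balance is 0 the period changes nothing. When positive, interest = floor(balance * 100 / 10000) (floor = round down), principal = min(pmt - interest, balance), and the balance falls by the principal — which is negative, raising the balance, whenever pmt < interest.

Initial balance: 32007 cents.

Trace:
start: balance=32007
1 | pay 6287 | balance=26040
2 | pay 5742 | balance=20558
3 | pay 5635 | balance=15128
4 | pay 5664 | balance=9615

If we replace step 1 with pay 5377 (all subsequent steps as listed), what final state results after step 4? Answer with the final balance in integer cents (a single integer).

(re-executing from step 1 with the substitution; state before step 1: balance=32007)
1 | pay 5377 | balance=26950
2 | pay 5742 | balance=21477
3 | pay 5635 | balance=16056
4 | pay 5664 | balance=10552

10552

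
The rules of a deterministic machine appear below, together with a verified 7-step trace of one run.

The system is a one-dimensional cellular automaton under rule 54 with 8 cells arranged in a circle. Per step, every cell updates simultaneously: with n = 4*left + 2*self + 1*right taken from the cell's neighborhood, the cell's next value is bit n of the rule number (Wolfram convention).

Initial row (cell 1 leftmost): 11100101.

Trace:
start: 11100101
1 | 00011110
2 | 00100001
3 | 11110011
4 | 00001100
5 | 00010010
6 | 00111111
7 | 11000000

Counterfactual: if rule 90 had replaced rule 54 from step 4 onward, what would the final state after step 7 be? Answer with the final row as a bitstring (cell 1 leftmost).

(re-executing steps 4..7 under rule 90; state before step 4: 11110011)
4 | 00011110
5 | 00110011
6 | 11111111
7 | 00000000

00000000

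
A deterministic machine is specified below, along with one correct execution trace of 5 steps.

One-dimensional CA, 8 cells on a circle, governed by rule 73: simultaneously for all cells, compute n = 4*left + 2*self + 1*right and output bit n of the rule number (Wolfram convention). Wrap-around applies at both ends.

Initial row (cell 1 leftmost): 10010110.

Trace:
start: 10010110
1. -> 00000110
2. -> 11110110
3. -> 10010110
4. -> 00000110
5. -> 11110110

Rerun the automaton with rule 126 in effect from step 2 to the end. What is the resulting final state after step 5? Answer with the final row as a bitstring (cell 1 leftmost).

(re-executing steps 2..5 under rule 126; state before step 2: 00000110)
2. -> 00001111
3. -> 10011001
4. -> 11111111
5. -> 00000000

00000000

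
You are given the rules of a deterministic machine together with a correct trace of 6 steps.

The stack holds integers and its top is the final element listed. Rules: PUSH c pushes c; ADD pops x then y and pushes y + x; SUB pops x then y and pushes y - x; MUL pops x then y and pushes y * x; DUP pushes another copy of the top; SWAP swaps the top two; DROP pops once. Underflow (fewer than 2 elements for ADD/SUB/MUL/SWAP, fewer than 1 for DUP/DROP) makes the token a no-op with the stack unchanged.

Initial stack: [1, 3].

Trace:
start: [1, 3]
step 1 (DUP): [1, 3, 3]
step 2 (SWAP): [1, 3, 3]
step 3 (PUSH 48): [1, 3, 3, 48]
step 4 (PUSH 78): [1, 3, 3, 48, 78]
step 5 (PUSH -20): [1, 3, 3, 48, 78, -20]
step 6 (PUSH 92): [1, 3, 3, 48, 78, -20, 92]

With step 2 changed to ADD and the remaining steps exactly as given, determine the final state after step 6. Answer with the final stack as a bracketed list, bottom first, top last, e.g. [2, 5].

[1, 6, 48, 78, -20, 92]

(re-executing from step 2 with the substitution; state before step 2: [1, 3, 3])
step 2 (ADD): [1, 6]
step 3 (PUSH 48): [1, 6, 48]
step 4 (PUSH 78): [1, 6, 48, 78]
step 5 (PUSH -20): [1, 6, 48, 78, -20]
step 6 (PUSH 92): [1, 6, 48, 78, -20, 92]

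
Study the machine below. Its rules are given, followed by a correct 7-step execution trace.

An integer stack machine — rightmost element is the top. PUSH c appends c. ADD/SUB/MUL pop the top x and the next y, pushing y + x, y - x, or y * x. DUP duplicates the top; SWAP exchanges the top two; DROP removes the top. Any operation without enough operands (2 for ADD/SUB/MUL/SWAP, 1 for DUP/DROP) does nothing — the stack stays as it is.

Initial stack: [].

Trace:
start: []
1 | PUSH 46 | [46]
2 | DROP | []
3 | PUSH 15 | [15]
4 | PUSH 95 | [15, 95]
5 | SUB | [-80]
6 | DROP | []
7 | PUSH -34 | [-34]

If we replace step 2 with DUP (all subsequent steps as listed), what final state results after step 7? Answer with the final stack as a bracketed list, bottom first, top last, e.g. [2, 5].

[46, 46, -34]

(re-executing from step 2 with the substitution; state before step 2: [46])
2 | DUP | [46, 46]
3 | PUSH 15 | [46, 46, 15]
4 | PUSH 95 | [46, 46, 15, 95]
5 | SUB | [46, 46, -80]
6 | DROP | [46, 46]
7 | PUSH -34 | [46, 46, -34]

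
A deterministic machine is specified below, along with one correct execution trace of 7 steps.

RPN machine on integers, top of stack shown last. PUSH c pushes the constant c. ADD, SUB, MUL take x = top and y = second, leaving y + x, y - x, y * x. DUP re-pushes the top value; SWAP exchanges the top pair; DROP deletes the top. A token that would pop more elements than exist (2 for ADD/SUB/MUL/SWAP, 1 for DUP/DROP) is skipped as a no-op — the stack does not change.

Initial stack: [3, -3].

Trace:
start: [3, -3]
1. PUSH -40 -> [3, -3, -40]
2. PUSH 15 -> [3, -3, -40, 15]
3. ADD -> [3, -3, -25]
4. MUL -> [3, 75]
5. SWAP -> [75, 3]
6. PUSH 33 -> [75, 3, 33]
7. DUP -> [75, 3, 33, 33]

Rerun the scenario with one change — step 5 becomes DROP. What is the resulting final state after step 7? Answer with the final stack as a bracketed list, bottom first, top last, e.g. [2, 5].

[3, 33, 33]

(re-executing from step 5 with the substitution; state before step 5: [3, 75])
5. DROP -> [3]
6. PUSH 33 -> [3, 33]
7. DUP -> [3, 33, 33]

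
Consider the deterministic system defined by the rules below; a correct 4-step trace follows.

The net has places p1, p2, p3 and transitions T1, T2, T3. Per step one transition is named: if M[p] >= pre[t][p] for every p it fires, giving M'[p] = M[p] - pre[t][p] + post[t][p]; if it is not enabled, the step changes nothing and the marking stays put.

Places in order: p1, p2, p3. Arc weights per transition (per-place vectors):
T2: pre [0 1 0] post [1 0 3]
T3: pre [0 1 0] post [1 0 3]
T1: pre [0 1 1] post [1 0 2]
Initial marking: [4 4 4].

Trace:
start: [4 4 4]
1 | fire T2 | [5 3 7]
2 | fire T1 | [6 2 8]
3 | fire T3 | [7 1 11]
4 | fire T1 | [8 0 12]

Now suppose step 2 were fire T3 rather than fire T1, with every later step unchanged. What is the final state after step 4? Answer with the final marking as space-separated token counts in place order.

8 0 14

(re-executing from step 2 with the substitution; state before step 2: [5 3 7])
2 | fire T3 | [6 2 10]
3 | fire T3 | [7 1 13]
4 | fire T1 | [8 0 14]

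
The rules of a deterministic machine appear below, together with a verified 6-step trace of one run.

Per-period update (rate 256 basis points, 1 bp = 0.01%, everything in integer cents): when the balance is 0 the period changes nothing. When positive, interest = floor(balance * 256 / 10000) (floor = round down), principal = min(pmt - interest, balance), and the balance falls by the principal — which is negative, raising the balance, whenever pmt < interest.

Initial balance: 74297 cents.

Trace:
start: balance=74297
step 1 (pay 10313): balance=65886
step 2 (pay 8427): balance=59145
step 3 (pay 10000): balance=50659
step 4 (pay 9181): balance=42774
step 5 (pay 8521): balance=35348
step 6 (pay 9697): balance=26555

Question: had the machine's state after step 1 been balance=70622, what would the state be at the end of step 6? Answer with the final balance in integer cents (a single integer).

31929

state after step 1 := balance=70622
step 2 (pay 8427): balance=64002
step 3 (pay 10000): balance=55640
step 4 (pay 9181): balance=47883
step 5 (pay 8521): balance=40587
step 6 (pay 9697): balance=31929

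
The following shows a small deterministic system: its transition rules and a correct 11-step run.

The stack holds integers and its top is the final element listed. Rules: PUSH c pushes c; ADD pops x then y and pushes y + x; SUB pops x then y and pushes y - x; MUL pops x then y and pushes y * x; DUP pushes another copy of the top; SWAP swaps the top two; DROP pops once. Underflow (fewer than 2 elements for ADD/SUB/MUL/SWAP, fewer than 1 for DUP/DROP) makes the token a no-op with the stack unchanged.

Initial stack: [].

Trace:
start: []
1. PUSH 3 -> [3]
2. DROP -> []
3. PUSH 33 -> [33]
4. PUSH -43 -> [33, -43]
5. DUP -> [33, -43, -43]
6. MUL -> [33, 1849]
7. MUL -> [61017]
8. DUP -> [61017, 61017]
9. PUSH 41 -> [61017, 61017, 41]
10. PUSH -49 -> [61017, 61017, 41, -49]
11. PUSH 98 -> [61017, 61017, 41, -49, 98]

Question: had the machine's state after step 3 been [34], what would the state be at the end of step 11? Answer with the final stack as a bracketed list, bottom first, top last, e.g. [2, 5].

state after step 3 := [34]
4. PUSH -43 -> [34, -43]
5. DUP -> [34, -43, -43]
6. MUL -> [34, 1849]
7. MUL -> [62866]
8. DUP -> [62866, 62866]
9. PUSH 41 -> [62866, 62866, 41]
10. PUSH -49 -> [62866, 62866, 41, -49]
11. PUSH 98 -> [62866, 62866, 41, -49, 98]

[62866, 62866, 41, -49, 98]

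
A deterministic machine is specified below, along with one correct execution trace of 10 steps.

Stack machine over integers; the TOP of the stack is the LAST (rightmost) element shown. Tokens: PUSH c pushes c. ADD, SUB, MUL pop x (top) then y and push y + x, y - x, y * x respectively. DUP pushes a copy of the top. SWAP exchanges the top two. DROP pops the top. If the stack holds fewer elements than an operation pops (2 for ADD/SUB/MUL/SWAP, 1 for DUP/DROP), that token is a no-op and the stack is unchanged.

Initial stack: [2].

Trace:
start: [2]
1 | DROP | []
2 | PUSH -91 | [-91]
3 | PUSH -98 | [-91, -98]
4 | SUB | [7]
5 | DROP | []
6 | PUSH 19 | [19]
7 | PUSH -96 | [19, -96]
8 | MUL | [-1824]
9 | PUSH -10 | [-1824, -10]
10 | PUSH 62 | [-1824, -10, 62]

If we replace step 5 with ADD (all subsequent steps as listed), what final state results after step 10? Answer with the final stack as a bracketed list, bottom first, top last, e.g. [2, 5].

(re-executing from step 5 with the substitution; state before step 5: [7])
5 | ADD | [7]
6 | PUSH 19 | [7, 19]
7 | PUSH -96 | [7, 19, -96]
8 | MUL | [7, -1824]
9 | PUSH -10 | [7, -1824, -10]
10 | PUSH 62 | [7, -1824, -10, 62]

[7, -1824, -10, 62]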